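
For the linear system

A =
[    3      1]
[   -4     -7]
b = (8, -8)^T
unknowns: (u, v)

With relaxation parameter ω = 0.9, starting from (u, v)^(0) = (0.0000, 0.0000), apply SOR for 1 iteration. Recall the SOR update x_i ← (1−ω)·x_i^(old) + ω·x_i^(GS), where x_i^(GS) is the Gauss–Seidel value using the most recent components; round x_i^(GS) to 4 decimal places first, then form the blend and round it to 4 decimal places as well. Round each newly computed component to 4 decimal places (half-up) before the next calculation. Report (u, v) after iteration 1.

Iteration 1:
  u: GS value = (8 - (1)·0.0000) / (3) = 2.6667;  u ← (1−ω)·0.0000 + ω·2.6667 = 2.4000
  v: GS value = (-8 - (-4)·2.4000) / (-7) = -0.2286;  v ← (1−ω)·0.0000 + ω·-0.2286 = -0.2057

(2.4000, -0.2057)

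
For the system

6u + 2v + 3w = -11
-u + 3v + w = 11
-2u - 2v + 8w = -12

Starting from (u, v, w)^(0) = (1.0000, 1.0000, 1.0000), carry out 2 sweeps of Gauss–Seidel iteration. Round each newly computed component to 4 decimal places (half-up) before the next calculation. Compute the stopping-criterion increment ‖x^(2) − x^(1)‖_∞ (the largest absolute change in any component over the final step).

Iteration 1:
  u = (-11 - (2)·1.0000 - (3)·1.0000) / (6) = -2.6667
  v = (11 - (-1)·-2.6667 - (1)·1.0000) / (3) = 2.4444
  w = (-12 - (-2)·-2.6667 - (-2)·2.4444) / (8) = -1.5556
Iteration 2:
  u = (-11 - (2)·2.4444 - (3)·-1.5556) / (6) = -1.8703
  v = (11 - (-1)·-1.8703 - (1)·-1.5556) / (3) = 3.5618
  w = (-12 - (-2)·-1.8703 - (-2)·3.5618) / (8) = -1.0771
Change: (0.7964, 1.1174, 0.4785) → max |·| = 1.1174

1.1174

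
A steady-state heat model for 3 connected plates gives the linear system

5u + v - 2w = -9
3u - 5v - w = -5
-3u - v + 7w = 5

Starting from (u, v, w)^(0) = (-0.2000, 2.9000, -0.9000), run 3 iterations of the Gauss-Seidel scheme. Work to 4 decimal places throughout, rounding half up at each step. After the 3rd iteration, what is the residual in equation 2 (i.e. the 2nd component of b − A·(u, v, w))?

0.0302

Iteration 1:
  u = (-9 - (1)·2.9000 - (-2)·-0.9000) / (5) = -2.7400
  v = (-5 - (3)·-2.7400 - (-1)·-0.9000) / (-5) = -0.4640
  w = (5 - (-3)·-2.7400 - (-1)·-0.4640) / (7) = -0.5263
Iteration 2:
  u = (-9 - (1)·-0.4640 - (-2)·-0.5263) / (5) = -1.9177
  v = (-5 - (3)·-1.9177 - (-1)·-0.5263) / (-5) = -0.0454
  w = (5 - (-3)·-1.9177 - (-1)·-0.0454) / (7) = -0.1141
Iteration 3:
  u = (-9 - (1)·-0.0454 - (-2)·-0.1141) / (5) = -1.8366
  v = (-5 - (3)·-1.8366 - (-1)·-0.1141) / (-5) = -0.0791
  w = (5 - (-3)·-1.8366 - (-1)·-0.0791) / (7) = -0.0841
Residual b − A·x = (0.0939, 0.0302, -0.0002)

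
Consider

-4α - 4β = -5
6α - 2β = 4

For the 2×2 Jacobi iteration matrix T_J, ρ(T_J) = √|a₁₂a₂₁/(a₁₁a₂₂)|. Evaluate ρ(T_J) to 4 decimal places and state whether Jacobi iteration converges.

1.7321

a₁₂a₂₁/(a₁₁a₂₂) = (-4)·(6) / ((-4)·(-2)) = -3.000000
ρ = √|-3.000000| = √3.000000 = 1.7321
ρ > 1, so Jacobi diverges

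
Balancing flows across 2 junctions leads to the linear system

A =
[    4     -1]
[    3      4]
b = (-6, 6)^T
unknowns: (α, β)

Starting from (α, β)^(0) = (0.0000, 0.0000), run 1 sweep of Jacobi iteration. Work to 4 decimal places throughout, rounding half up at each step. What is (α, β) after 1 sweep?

Iteration 1:
  α = (-6 - (-1)·0.0000) / (4) = -1.5000
  β = (6 - (3)·0.0000) / (4) = 1.5000

(-1.5000, 1.5000)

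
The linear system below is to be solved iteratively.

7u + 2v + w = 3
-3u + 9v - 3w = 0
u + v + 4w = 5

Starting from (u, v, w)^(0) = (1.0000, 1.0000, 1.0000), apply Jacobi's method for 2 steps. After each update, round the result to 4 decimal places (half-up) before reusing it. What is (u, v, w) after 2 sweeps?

(0.1309, 0.2500, 1.0833)

Iteration 1:
  u = (3 - (2)·1.0000 - (1)·1.0000) / (7) = 0.0000
  v = (0 - (-3)·1.0000 - (-3)·1.0000) / (9) = 0.6667
  w = (5 - (1)·1.0000 - (1)·1.0000) / (4) = 0.7500
Iteration 2:
  u = (3 - (2)·0.6667 - (1)·0.7500) / (7) = 0.1309
  v = (0 - (-3)·0.0000 - (-3)·0.7500) / (9) = 0.2500
  w = (5 - (1)·0.0000 - (1)·0.6667) / (4) = 1.0833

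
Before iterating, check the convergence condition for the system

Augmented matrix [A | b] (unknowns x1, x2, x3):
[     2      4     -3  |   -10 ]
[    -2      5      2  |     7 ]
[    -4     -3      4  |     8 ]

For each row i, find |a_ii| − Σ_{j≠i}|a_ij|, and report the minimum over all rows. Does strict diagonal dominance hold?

-5

row 1: |2| − (4+3) = -5
row 2: |5| − (2+2) = 1
row 3: |4| − (4+3) = -3
minimum over rows = -5 → not strictly diagonally dominant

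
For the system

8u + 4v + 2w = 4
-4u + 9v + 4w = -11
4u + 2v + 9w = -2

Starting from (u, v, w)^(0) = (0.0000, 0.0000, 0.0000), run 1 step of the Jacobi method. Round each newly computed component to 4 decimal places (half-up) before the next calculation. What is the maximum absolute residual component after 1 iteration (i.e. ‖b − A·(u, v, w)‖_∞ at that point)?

Iteration 1:
  u = (4 - (4)·0.0000 - (2)·0.0000) / (8) = 0.5000
  v = (-11 - (-4)·0.0000 - (4)·0.0000) / (9) = -1.2222
  w = (-2 - (4)·0.0000 - (2)·0.0000) / (9) = -0.2222
Residual b − A·x = (5.3332, 2.8886, 0.4442); ∞-norm = 5.3332

5.3332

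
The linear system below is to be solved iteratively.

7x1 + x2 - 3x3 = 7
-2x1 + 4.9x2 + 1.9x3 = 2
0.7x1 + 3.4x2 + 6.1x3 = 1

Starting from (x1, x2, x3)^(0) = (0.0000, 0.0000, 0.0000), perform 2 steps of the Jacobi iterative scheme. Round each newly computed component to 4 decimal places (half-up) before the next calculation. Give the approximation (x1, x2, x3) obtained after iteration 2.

Iteration 1:
  x1 = (7 - (1)·0.0000 - (-3)·0.0000) / (7) = 1.0000
  x2 = (2 - (-2)·0.0000 - (1.9)·0.0000) / (4.9) = 0.4082
  x3 = (1 - (0.7)·0.0000 - (3.4)·0.0000) / (6.1) = 0.1639
Iteration 2:
  x1 = (7 - (1)·0.4082 - (-3)·0.1639) / (7) = 1.0119
  x2 = (2 - (-2)·1.0000 - (1.9)·0.1639) / (4.9) = 0.7528
  x3 = (1 - (0.7)·1.0000 - (3.4)·0.4082) / (6.1) = -0.1783

(1.0119, 0.7528, -0.1783)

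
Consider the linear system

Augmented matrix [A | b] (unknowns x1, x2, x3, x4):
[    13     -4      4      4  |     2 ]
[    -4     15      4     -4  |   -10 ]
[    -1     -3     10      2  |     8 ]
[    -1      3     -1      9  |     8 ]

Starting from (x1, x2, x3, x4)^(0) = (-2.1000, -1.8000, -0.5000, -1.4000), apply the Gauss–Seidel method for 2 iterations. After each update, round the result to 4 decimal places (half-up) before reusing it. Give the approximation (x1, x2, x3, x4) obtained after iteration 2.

Iteration 1:
  x1 = (2 - (-4)·-1.8000 - (4)·-0.5000 - (4)·-1.4000) / (13) = 0.1846
  x2 = (-10 - (-4)·0.1846 - (4)·-0.5000 - (-4)·-1.4000) / (15) = -0.8574
  x3 = (8 - (-1)·0.1846 - (-3)·-0.8574 - (2)·-1.4000) / (10) = 0.8412
  x4 = (8 - (-1)·0.1846 - (3)·-0.8574 - (-1)·0.8412) / (9) = 1.2887
Iteration 2:
  x1 = (2 - (-4)·-0.8574 - (4)·0.8412 - (4)·1.2887) / (13) = -0.7653
  x2 = (-10 - (-4)·-0.7653 - (4)·0.8412 - (-4)·1.2887) / (15) = -0.7514
  x3 = (8 - (-1)·-0.7653 - (-3)·-0.7514 - (2)·1.2887) / (10) = 0.2403
  x4 = (8 - (-1)·-0.7653 - (3)·-0.7514 - (-1)·0.2403) / (9) = 1.0810

(-0.7653, -0.7514, 0.2403, 1.0810)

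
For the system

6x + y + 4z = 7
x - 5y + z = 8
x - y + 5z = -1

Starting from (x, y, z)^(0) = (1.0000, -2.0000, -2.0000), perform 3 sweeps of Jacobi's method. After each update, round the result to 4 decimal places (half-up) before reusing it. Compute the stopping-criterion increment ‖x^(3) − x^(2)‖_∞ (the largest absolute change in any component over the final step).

0.2880

Iteration 1:
  x = (7 - (1)·-2.0000 - (4)·-2.0000) / (6) = 2.8333
  y = (8 - (1)·1.0000 - (1)·-2.0000) / (-5) = -1.8000
  z = (-1 - (1)·1.0000 - (-1)·-2.0000) / (5) = -0.8000
Iteration 2:
  x = (7 - (1)·-1.8000 - (4)·-0.8000) / (6) = 2.0000
  y = (8 - (1)·2.8333 - (1)·-0.8000) / (-5) = -1.1933
  z = (-1 - (1)·2.8333 - (-1)·-1.8000) / (5) = -1.1267
Iteration 3:
  x = (7 - (1)·-1.1933 - (4)·-1.1267) / (6) = 2.1167
  y = (8 - (1)·2.0000 - (1)·-1.1267) / (-5) = -1.4253
  z = (-1 - (1)·2.0000 - (-1)·-1.1933) / (5) = -0.8387
Change: (0.1167, -0.2320, 0.2880) → max |·| = 0.2880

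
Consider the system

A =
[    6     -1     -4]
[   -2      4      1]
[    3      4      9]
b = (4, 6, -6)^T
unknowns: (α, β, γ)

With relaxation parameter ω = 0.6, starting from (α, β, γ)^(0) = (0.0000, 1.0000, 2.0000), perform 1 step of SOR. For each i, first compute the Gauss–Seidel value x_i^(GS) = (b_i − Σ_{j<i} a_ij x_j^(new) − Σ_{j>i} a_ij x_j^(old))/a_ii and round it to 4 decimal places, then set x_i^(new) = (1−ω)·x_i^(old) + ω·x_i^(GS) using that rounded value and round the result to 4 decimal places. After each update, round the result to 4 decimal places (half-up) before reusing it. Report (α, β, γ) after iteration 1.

Iteration 1:
  α: GS value = (4 - (-1)·1.0000 - (-4)·2.0000) / (6) = 2.1667;  α ← (1−ω)·0.0000 + ω·2.1667 = 1.3000
  β: GS value = (6 - (-2)·1.3000 - (1)·2.0000) / (4) = 1.6500;  β ← (1−ω)·1.0000 + ω·1.6500 = 1.3900
  γ: GS value = (-6 - (3)·1.3000 - (4)·1.3900) / (9) = -1.7178;  γ ← (1−ω)·2.0000 + ω·-1.7178 = -0.2307

(1.3000, 1.3900, -0.2307)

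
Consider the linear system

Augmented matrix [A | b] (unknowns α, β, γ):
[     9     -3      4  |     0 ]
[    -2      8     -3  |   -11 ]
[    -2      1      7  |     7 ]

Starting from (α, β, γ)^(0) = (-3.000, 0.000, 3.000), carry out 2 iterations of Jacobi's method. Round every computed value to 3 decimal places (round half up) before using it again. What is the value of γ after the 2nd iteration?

Iteration 1:
  α = (0 - (-3)·0.000 - (4)·3.000) / (9) = -1.333
  β = (-11 - (-2)·-3.000 - (-3)·3.000) / (8) = -1.000
  γ = (7 - (-2)·-3.000 - (1)·0.000) / (7) = 0.143
Iteration 2:
  α = (0 - (-3)·-1.000 - (4)·0.143) / (9) = -0.397
  β = (-11 - (-2)·-1.333 - (-3)·0.143) / (8) = -1.655
  γ = (7 - (-2)·-1.333 - (1)·-1.000) / (7) = 0.762

0.762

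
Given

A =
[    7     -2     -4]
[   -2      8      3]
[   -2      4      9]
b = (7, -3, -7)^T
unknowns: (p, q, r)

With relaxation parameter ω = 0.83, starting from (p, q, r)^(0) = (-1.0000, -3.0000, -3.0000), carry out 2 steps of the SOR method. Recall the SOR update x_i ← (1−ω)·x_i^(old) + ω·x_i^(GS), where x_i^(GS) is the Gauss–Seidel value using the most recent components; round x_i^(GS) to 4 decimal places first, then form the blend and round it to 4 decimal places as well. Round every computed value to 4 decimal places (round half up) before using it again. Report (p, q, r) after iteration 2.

(-0.1097, 0.0552, -0.9167)

Iteration 1:
  p: GS value = (7 - (-2)·-3.0000 - (-4)·-3.0000) / (7) = -1.5714;  p ← (1−ω)·-1.0000 + ω·-1.5714 = -1.4743
  q: GS value = (-3 - (-2)·-1.4743 - (3)·-3.0000) / (8) = 0.3814;  q ← (1−ω)·-3.0000 + ω·0.3814 = -0.1934
  r: GS value = (-7 - (-2)·-1.4743 - (4)·-0.1934) / (9) = -1.0194;  r ← (1−ω)·-3.0000 + ω·-1.0194 = -1.3561
Iteration 2:
  p: GS value = (7 - (-2)·-0.1934 - (-4)·-1.3561) / (7) = 0.1698;  p ← (1−ω)·-1.4743 + ω·0.1698 = -0.1097
  q: GS value = (-3 - (-2)·-0.1097 - (3)·-1.3561) / (8) = 0.1061;  q ← (1−ω)·-0.1934 + ω·0.1061 = 0.0552
  r: GS value = (-7 - (-2)·-0.1097 - (4)·0.0552) / (9) = -0.8267;  r ← (1−ω)·-1.3561 + ω·-0.8267 = -0.9167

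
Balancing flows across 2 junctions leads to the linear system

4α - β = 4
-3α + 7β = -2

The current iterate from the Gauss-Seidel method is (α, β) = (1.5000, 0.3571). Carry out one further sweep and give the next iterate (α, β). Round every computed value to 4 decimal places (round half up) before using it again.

(1.0893, 0.1811)

One sweep:
  α = (4 - (-1)·0.3571) / (4) = 1.0893
  β = (-2 - (-3)·1.0893) / (7) = 0.1811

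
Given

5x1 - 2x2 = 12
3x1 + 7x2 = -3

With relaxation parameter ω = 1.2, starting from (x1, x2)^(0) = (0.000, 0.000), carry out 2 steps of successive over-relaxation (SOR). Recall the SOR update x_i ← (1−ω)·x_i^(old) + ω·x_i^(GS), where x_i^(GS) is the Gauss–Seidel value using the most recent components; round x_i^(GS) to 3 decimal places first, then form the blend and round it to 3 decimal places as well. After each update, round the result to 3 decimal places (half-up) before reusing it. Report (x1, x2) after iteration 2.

Iteration 1:
  x1: GS value = (12 - (-2)·0.000) / (5) = 2.400;  x1 ← (1−ω)·0.000 + ω·2.400 = 2.880
  x2: GS value = (-3 - (3)·2.880) / (7) = -1.663;  x2 ← (1−ω)·0.000 + ω·-1.663 = -1.996
Iteration 2:
  x1: GS value = (12 - (-2)·-1.996) / (5) = 1.602;  x1 ← (1−ω)·2.880 + ω·1.602 = 1.346
  x2: GS value = (-3 - (3)·1.346) / (7) = -1.005;  x2 ← (1−ω)·-1.996 + ω·-1.005 = -0.807

(1.346, -0.807)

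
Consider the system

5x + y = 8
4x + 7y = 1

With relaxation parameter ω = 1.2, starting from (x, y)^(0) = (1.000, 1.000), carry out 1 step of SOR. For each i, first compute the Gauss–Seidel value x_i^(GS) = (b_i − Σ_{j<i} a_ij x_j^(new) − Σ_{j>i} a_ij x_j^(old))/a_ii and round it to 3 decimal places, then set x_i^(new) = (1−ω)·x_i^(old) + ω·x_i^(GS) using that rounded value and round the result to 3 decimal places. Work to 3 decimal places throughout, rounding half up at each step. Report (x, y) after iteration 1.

(1.480, -1.044)

Iteration 1:
  x: GS value = (8 - (1)·1.000) / (5) = 1.400;  x ← (1−ω)·1.000 + ω·1.400 = 1.480
  y: GS value = (1 - (4)·1.480) / (7) = -0.703;  y ← (1−ω)·1.000 + ω·-0.703 = -1.044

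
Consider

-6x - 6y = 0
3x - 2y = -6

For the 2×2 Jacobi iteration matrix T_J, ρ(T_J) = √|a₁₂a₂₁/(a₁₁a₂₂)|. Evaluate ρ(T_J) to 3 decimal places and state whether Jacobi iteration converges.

1.225

a₁₂a₂₁/(a₁₁a₂₂) = (-6)·(3) / ((-6)·(-2)) = -1.500000
ρ = √|-1.500000| = √1.500000 = 1.225
ρ > 1, so Jacobi diverges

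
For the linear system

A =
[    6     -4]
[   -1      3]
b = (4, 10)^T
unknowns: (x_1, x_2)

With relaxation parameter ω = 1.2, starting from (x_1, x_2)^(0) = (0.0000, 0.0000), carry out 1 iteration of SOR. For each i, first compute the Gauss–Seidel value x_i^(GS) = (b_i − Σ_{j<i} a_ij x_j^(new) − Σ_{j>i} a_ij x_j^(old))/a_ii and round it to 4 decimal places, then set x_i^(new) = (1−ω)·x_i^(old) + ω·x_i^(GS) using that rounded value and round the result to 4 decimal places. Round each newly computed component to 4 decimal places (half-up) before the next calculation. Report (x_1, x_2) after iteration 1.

Iteration 1:
  x_1: GS value = (4 - (-4)·0.0000) / (6) = 0.6667;  x_1 ← (1−ω)·0.0000 + ω·0.6667 = 0.8000
  x_2: GS value = (10 - (-1)·0.8000) / (3) = 3.6000;  x_2 ← (1−ω)·0.0000 + ω·3.6000 = 4.3200

(0.8000, 4.3200)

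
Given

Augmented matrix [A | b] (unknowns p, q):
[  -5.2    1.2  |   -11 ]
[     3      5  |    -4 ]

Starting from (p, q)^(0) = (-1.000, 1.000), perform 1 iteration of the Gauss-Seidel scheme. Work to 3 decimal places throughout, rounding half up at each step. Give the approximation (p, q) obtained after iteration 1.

(2.346, -2.208)

Iteration 1:
  p = (-11 - (1.2)·1.000) / (-5.2) = 2.346
  q = (-4 - (3)·2.346) / (5) = -2.208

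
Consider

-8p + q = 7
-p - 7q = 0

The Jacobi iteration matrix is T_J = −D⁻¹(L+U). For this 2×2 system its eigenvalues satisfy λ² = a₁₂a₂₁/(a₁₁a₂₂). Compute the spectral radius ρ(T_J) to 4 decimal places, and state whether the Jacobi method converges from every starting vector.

a₁₂a₂₁/(a₁₁a₂₂) = (1)·(-1) / ((-8)·(-7)) = -0.017857
ρ = √|-0.017857| = √0.017857 = 0.1336
ρ < 1, so Jacobi converges

0.1336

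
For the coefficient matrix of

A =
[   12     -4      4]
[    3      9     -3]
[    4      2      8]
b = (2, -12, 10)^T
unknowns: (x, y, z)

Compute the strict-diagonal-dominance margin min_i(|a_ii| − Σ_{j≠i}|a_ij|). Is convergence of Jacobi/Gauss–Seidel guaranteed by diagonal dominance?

row 1: |12| − (4+4) = 4
row 2: |9| − (3+3) = 3
row 3: |8| − (4+2) = 2
minimum over rows = 2 → strictly diagonally dominant (convergence guaranteed)

2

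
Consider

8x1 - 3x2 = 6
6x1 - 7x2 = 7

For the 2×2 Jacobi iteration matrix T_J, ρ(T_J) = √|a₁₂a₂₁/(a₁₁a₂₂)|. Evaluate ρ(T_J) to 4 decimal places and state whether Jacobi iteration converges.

0.5669

a₁₂a₂₁/(a₁₁a₂₂) = (-3)·(6) / ((8)·(-7)) = 0.321429
ρ = √|0.321429| = √0.321429 = 0.5669
ρ < 1, so Jacobi converges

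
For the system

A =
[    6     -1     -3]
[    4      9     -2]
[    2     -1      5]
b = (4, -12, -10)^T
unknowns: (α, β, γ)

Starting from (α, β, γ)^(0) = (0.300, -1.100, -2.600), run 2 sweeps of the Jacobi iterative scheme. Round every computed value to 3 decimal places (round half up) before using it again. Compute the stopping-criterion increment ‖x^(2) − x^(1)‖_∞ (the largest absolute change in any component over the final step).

Iteration 1:
  α = (4 - (-1)·-1.100 - (-3)·-2.600) / (6) = -0.817
  β = (-12 - (4)·0.300 - (-2)·-2.600) / (9) = -2.044
  γ = (-10 - (2)·0.300 - (-1)·-1.100) / (5) = -2.340
Iteration 2:
  α = (4 - (-1)·-2.044 - (-3)·-2.340) / (6) = -0.844
  β = (-12 - (4)·-0.817 - (-2)·-2.340) / (9) = -1.490
  γ = (-10 - (2)·-0.817 - (-1)·-2.044) / (5) = -2.082
Change: (-0.027, 0.554, 0.258) → max |·| = 0.554

0.554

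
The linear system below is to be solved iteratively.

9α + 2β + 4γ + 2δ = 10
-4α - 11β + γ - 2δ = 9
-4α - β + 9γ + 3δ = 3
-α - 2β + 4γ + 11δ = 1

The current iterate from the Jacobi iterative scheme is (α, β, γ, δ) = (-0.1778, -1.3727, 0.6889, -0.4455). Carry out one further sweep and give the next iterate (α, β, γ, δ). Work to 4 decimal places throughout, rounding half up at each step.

One sweep:
  α = (10 - (2)·-1.3727 - (4)·0.6889 - (2)·-0.4455) / (9) = 1.2090
  β = (9 - (-4)·-0.1778 - (1)·0.6889 - (-2)·-0.4455) / (-11) = -0.6099
  γ = (3 - (-4)·-0.1778 - (-1)·-1.3727 - (3)·-0.4455) / (9) = 0.2503
  δ = (1 - (-1)·-0.1778 - (-2)·-1.3727 - (4)·0.6889) / (11) = -0.4253

(1.2090, -0.6099, 0.2503, -0.4253)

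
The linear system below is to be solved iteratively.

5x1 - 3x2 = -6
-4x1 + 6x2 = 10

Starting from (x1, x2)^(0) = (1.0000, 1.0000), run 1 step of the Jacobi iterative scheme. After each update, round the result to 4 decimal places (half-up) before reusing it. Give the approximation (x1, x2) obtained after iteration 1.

(-0.6000, 2.3333)

Iteration 1:
  x1 = (-6 - (-3)·1.0000) / (5) = -0.6000
  x2 = (10 - (-4)·1.0000) / (6) = 2.3333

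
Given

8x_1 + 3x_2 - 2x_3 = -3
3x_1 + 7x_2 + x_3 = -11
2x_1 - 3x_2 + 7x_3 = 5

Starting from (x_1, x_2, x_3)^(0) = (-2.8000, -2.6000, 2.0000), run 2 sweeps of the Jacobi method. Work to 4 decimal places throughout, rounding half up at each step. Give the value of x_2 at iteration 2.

Iteration 1:
  x_1 = (-3 - (3)·-2.6000 - (-2)·2.0000) / (8) = 1.1000
  x_2 = (-11 - (3)·-2.8000 - (1)·2.0000) / (7) = -0.6571
  x_3 = (5 - (2)·-2.8000 - (-3)·-2.6000) / (7) = 0.4000
Iteration 2:
  x_1 = (-3 - (3)·-0.6571 - (-2)·0.4000) / (8) = -0.0286
  x_2 = (-11 - (3)·1.1000 - (1)·0.4000) / (7) = -2.1000
  x_3 = (5 - (2)·1.1000 - (-3)·-0.6571) / (7) = 0.1184

-2.1000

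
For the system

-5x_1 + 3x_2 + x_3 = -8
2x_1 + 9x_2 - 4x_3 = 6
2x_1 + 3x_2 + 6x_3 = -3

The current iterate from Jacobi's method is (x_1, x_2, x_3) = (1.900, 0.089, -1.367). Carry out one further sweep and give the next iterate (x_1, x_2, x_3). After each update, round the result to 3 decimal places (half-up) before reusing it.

(1.380, -0.363, -1.178)

One sweep:
  x_1 = (-8 - (3)·0.089 - (1)·-1.367) / (-5) = 1.380
  x_2 = (6 - (2)·1.900 - (-4)·-1.367) / (9) = -0.363
  x_3 = (-3 - (2)·1.900 - (3)·0.089) / (6) = -1.178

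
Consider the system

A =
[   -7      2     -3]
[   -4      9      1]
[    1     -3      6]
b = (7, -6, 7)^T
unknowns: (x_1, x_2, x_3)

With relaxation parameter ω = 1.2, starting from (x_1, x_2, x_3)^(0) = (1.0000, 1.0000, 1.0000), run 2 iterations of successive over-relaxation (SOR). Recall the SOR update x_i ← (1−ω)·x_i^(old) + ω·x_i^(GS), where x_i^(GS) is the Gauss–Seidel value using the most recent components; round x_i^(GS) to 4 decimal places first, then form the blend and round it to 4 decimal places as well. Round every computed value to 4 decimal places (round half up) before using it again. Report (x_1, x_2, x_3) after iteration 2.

Iteration 1:
  x_1: GS value = (7 - (2)·1.0000 - (-3)·1.0000) / (-7) = -1.1429;  x_1 ← (1−ω)·1.0000 + ω·-1.1429 = -1.5715
  x_2: GS value = (-6 - (-4)·-1.5715 - (1)·1.0000) / (9) = -1.4762;  x_2 ← (1−ω)·1.0000 + ω·-1.4762 = -1.9714
  x_3: GS value = (7 - (1)·-1.5715 - (-3)·-1.9714) / (6) = 0.4429;  x_3 ← (1−ω)·1.0000 + ω·0.4429 = 0.3315
Iteration 2:
  x_1: GS value = (7 - (2)·-1.9714 - (-3)·0.3315) / (-7) = -1.7053;  x_1 ← (1−ω)·-1.5715 + ω·-1.7053 = -1.7321
  x_2: GS value = (-6 - (-4)·-1.7321 - (1)·0.3315) / (9) = -1.4733;  x_2 ← (1−ω)·-1.9714 + ω·-1.4733 = -1.3737
  x_3: GS value = (7 - (1)·-1.7321 - (-3)·-1.3737) / (6) = 0.7685;  x_3 ← (1−ω)·0.3315 + ω·0.7685 = 0.8559

(-1.7321, -1.3737, 0.8559)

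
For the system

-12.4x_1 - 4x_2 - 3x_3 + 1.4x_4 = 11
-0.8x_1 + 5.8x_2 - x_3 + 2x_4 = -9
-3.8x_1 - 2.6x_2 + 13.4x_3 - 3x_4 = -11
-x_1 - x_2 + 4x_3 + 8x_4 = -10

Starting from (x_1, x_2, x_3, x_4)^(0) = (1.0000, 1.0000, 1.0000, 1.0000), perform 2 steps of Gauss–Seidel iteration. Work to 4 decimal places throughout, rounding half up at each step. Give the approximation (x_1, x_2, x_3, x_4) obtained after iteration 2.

(-0.0564, -1.4530, -1.3388, -0.7693)

Iteration 1:
  x_1 = (11 - (-4)·1.0000 - (-3)·1.0000 - (1.4)·1.0000) / (-12.4) = -1.3387
  x_2 = (-9 - (-0.8)·-1.3387 - (-1)·1.0000 - (2)·1.0000) / (5.8) = -1.9088
  x_3 = (-11 - (-3.8)·-1.3387 - (-2.6)·-1.9088 - (-3)·1.0000) / (13.4) = -1.3470
  x_4 = (-10 - (-1)·-1.3387 - (-1)·-1.9088 - (4)·-1.3470) / (8) = -0.9824
Iteration 2:
  x_1 = (11 - (-4)·-1.9088 - (-3)·-1.3470 - (1.4)·-0.9824) / (-12.4) = -0.0564
  x_2 = (-9 - (-0.8)·-0.0564 - (-1)·-1.3470 - (2)·-0.9824) / (5.8) = -1.4530
  x_3 = (-11 - (-3.8)·-0.0564 - (-2.6)·-1.4530 - (-3)·-0.9824) / (13.4) = -1.3388
  x_4 = (-10 - (-1)·-0.0564 - (-1)·-1.4530 - (4)·-1.3388) / (8) = -0.7693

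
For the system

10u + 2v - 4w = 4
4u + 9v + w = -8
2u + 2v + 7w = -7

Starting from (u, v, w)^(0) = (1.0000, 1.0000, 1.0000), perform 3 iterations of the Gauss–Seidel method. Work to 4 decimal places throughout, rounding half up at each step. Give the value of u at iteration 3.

0.2595

Iteration 1:
  u = (4 - (2)·1.0000 - (-4)·1.0000) / (10) = 0.6000
  v = (-8 - (4)·0.6000 - (1)·1.0000) / (9) = -1.2667
  w = (-7 - (2)·0.6000 - (2)·-1.2667) / (7) = -0.8095
Iteration 2:
  u = (4 - (2)·-1.2667 - (-4)·-0.8095) / (10) = 0.3295
  v = (-8 - (4)·0.3295 - (1)·-0.8095) / (9) = -0.9454
  w = (-7 - (2)·0.3295 - (2)·-0.9454) / (7) = -0.8240
Iteration 3:
  u = (4 - (2)·-0.9454 - (-4)·-0.8240) / (10) = 0.2595
  v = (-8 - (4)·0.2595 - (1)·-0.8240) / (9) = -0.9127
  w = (-7 - (2)·0.2595 - (2)·-0.9127) / (7) = -0.8134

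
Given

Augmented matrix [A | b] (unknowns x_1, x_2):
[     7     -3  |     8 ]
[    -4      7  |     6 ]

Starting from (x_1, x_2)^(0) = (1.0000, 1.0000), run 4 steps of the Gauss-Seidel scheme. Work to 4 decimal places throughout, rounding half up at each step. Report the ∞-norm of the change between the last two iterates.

0.0194

Iteration 1:
  x_1 = (8 - (-3)·1.0000) / (7) = 1.5714
  x_2 = (6 - (-4)·1.5714) / (7) = 1.7551
Iteration 2:
  x_1 = (8 - (-3)·1.7551) / (7) = 1.8950
  x_2 = (6 - (-4)·1.8950) / (7) = 1.9400
Iteration 3:
  x_1 = (8 - (-3)·1.9400) / (7) = 1.9743
  x_2 = (6 - (-4)·1.9743) / (7) = 1.9853
Iteration 4:
  x_1 = (8 - (-3)·1.9853) / (7) = 1.9937
  x_2 = (6 - (-4)·1.9937) / (7) = 1.9964
Change: (0.0194, 0.0111) → max |·| = 0.0194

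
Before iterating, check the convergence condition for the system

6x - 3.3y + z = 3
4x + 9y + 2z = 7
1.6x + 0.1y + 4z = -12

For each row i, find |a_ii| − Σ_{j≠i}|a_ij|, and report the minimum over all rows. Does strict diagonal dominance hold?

1.7

row 1: |6| − (3.3+1) = 1.7
row 2: |9| − (4+2) = 3
row 3: |4| − (1.6+0.1) = 2.3
minimum over rows = 1.7 → strictly diagonally dominant (convergence guaranteed)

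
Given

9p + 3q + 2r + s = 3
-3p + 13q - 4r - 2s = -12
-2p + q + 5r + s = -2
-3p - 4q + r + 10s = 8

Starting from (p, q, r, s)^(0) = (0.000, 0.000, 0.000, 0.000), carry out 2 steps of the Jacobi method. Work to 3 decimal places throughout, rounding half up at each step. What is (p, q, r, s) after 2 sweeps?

(0.641, -0.846, -0.242, 0.571)

Iteration 1:
  p = (3 - (3)·0.000 - (2)·0.000 - (1)·0.000) / (9) = 0.333
  q = (-12 - (-3)·0.000 - (-4)·0.000 - (-2)·0.000) / (13) = -0.923
  r = (-2 - (-2)·0.000 - (1)·0.000 - (1)·0.000) / (5) = -0.400
  s = (8 - (-3)·0.000 - (-4)·0.000 - (1)·0.000) / (10) = 0.800
Iteration 2:
  p = (3 - (3)·-0.923 - (2)·-0.400 - (1)·0.800) / (9) = 0.641
  q = (-12 - (-3)·0.333 - (-4)·-0.400 - (-2)·0.800) / (13) = -0.846
  r = (-2 - (-2)·0.333 - (1)·-0.923 - (1)·0.800) / (5) = -0.242
  s = (8 - (-3)·0.333 - (-4)·-0.923 - (1)·-0.400) / (10) = 0.571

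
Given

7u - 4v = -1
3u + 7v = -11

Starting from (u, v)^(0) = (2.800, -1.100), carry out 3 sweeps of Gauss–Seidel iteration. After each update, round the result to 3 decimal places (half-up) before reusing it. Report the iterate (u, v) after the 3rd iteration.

Iteration 1:
  u = (-1 - (-4)·-1.100) / (7) = -0.771
  v = (-11 - (3)·-0.771) / (7) = -1.241
Iteration 2:
  u = (-1 - (-4)·-1.241) / (7) = -0.852
  v = (-11 - (3)·-0.852) / (7) = -1.206
Iteration 3:
  u = (-1 - (-4)·-1.206) / (7) = -0.832
  v = (-11 - (3)·-0.832) / (7) = -1.215

(-0.832, -1.215)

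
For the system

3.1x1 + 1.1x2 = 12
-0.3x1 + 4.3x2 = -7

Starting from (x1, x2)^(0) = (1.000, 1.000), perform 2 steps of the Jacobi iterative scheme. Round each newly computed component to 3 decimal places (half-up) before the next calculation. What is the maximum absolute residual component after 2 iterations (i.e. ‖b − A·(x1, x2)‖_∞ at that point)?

Iteration 1:
  x1 = (12 - (1.1)·1.000) / (3.1) = 3.516
  x2 = (-7 - (-0.3)·1.000) / (4.3) = -1.558
Iteration 2:
  x1 = (12 - (1.1)·-1.558) / (3.1) = 4.424
  x2 = (-7 - (-0.3)·3.516) / (4.3) = -1.383
Residual b − A·x = (-0.193, 0.274); ∞-norm = 0.274

0.274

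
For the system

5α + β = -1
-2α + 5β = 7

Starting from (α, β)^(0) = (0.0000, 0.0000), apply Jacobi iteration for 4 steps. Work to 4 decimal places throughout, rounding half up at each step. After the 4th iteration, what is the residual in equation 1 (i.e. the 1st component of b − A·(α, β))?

Iteration 1:
  α = (-1 - (1)·0.0000) / (5) = -0.2000
  β = (7 - (-2)·0.0000) / (5) = 1.4000
Iteration 2:
  α = (-1 - (1)·1.4000) / (5) = -0.4800
  β = (7 - (-2)·-0.2000) / (5) = 1.3200
Iteration 3:
  α = (-1 - (1)·1.3200) / (5) = -0.4640
  β = (7 - (-2)·-0.4800) / (5) = 1.2080
Iteration 4:
  α = (-1 - (1)·1.2080) / (5) = -0.4416
  β = (7 - (-2)·-0.4640) / (5) = 1.2144
Residual b − A·x = (-0.0064, 0.0448)

-0.0064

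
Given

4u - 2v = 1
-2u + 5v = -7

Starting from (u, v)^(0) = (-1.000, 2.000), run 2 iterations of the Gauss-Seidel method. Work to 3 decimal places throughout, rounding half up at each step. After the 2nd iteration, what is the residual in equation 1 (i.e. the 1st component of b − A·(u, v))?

Iteration 1:
  u = (1 - (-2)·2.000) / (4) = 1.250
  v = (-7 - (-2)·1.250) / (5) = -0.900
Iteration 2:
  u = (1 - (-2)·-0.900) / (4) = -0.200
  v = (-7 - (-2)·-0.200) / (5) = -1.480
Residual b − A·x = (-1.160, 0.000)

-1.160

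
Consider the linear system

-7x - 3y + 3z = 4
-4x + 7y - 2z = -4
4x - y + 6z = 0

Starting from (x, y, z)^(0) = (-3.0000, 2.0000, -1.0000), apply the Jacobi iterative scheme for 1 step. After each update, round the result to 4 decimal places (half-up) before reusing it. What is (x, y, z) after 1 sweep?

(-1.8571, -2.5714, 2.3333)

Iteration 1:
  x = (4 - (-3)·2.0000 - (3)·-1.0000) / (-7) = -1.8571
  y = (-4 - (-4)·-3.0000 - (-2)·-1.0000) / (7) = -2.5714
  z = (0 - (4)·-3.0000 - (-1)·2.0000) / (6) = 2.3333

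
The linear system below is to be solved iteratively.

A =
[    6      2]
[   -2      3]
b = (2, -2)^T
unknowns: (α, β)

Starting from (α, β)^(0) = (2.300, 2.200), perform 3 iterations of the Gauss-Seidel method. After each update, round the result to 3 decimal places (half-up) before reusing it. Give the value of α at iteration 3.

Iteration 1:
  α = (2 - (2)·2.200) / (6) = -0.400
  β = (-2 - (-2)·-0.400) / (3) = -0.933
Iteration 2:
  α = (2 - (2)·-0.933) / (6) = 0.644
  β = (-2 - (-2)·0.644) / (3) = -0.237
Iteration 3:
  α = (2 - (2)·-0.237) / (6) = 0.412
  β = (-2 - (-2)·0.412) / (3) = -0.392

0.412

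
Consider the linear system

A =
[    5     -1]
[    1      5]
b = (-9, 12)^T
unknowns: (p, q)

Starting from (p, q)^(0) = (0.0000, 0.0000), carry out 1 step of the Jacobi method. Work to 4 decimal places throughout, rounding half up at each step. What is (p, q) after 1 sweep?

Iteration 1:
  p = (-9 - (-1)·0.0000) / (5) = -1.8000
  q = (12 - (1)·0.0000) / (5) = 2.4000

(-1.8000, 2.4000)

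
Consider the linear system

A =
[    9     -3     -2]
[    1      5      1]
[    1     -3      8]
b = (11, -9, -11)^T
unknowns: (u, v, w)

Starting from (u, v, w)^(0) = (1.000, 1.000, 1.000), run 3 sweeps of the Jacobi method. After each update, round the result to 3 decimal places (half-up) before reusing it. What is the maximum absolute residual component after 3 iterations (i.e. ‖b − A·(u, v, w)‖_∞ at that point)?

2.293

Iteration 1:
  u = (11 - (-3)·1.000 - (-2)·1.000) / (9) = 1.778
  v = (-9 - (1)·1.000 - (1)·1.000) / (5) = -2.200
  w = (-11 - (1)·1.000 - (-3)·1.000) / (8) = -1.125
Iteration 2:
  u = (11 - (-3)·-2.200 - (-2)·-1.125) / (9) = 0.239
  v = (-9 - (1)·1.778 - (1)·-1.125) / (5) = -1.931
  w = (-11 - (1)·1.778 - (-3)·-2.200) / (8) = -2.422
Iteration 3:
  u = (11 - (-3)·-1.931 - (-2)·-2.422) / (9) = 0.040
  v = (-9 - (1)·0.239 - (1)·-2.422) / (5) = -1.363
  w = (-11 - (1)·0.239 - (-3)·-1.931) / (8) = -2.129
Residual b − A·x = (2.293, -0.096, 1.903); ∞-norm = 2.293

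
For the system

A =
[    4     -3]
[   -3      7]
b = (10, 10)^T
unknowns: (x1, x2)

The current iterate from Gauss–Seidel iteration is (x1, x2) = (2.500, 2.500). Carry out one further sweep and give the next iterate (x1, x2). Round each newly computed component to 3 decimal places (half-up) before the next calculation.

(4.375, 3.304)

One sweep:
  x1 = (10 - (-3)·2.500) / (4) = 4.375
  x2 = (10 - (-3)·4.375) / (7) = 3.304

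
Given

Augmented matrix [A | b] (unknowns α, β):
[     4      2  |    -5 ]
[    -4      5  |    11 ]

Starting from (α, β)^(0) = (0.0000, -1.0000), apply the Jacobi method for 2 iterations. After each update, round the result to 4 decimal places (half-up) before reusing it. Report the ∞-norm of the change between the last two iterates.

1.6000

Iteration 1:
  α = (-5 - (2)·-1.0000) / (4) = -0.7500
  β = (11 - (-4)·0.0000) / (5) = 2.2000
Iteration 2:
  α = (-5 - (2)·2.2000) / (4) = -2.3500
  β = (11 - (-4)·-0.7500) / (5) = 1.6000
Change: (-1.6000, -0.6000) → max |·| = 1.6000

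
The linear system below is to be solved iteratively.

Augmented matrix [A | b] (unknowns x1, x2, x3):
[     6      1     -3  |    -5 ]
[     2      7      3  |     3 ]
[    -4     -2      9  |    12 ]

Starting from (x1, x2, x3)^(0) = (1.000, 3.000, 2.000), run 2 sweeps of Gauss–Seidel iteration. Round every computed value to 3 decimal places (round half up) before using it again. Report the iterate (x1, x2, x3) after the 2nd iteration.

(-0.222, 0.016, 1.238)

Iteration 1:
  x1 = (-5 - (1)·3.000 - (-3)·2.000) / (6) = -0.333
  x2 = (3 - (2)·-0.333 - (3)·2.000) / (7) = -0.333
  x3 = (12 - (-4)·-0.333 - (-2)·-0.333) / (9) = 1.111
Iteration 2:
  x1 = (-5 - (1)·-0.333 - (-3)·1.111) / (6) = -0.222
  x2 = (3 - (2)·-0.222 - (3)·1.111) / (7) = 0.016
  x3 = (12 - (-4)·-0.222 - (-2)·0.016) / (9) = 1.238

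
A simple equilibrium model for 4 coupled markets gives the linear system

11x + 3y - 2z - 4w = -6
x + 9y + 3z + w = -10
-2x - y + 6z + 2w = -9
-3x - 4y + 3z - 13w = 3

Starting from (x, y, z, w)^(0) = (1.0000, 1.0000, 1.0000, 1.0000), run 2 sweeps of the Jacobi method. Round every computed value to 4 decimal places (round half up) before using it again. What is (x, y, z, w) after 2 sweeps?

(-0.5291, -0.5765, -1.6892, 0.0373)

Iteration 1:
  x = (-6 - (3)·1.0000 - (-2)·1.0000 - (-4)·1.0000) / (11) = -0.2727
  y = (-10 - (1)·1.0000 - (3)·1.0000 - (1)·1.0000) / (9) = -1.6667
  z = (-9 - (-2)·1.0000 - (-1)·1.0000 - (2)·1.0000) / (6) = -1.3333
  w = (3 - (-3)·1.0000 - (-4)·1.0000 - (3)·1.0000) / (-13) = -0.5385
Iteration 2:
  x = (-6 - (3)·-1.6667 - (-2)·-1.3333 - (-4)·-0.5385) / (11) = -0.5291
  y = (-10 - (1)·-0.2727 - (3)·-1.3333 - (1)·-0.5385) / (9) = -0.5765
  z = (-9 - (-2)·-0.2727 - (-1)·-1.6667 - (2)·-0.5385) / (6) = -1.6892
  w = (3 - (-3)·-0.2727 - (-4)·-1.6667 - (3)·-1.3333) / (-13) = 0.0373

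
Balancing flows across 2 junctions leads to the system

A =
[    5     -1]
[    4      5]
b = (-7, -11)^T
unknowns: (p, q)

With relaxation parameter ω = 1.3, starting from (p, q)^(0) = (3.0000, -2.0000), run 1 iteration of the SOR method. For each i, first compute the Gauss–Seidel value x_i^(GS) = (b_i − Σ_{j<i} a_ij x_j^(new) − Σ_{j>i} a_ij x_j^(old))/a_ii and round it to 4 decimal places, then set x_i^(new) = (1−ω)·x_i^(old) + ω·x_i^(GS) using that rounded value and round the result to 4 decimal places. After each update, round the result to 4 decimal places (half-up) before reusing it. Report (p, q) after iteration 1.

Iteration 1:
  p: GS value = (-7 - (-1)·-2.0000) / (5) = -1.8000;  p ← (1−ω)·3.0000 + ω·-1.8000 = -3.2400
  q: GS value = (-11 - (4)·-3.2400) / (5) = 0.3920;  q ← (1−ω)·-2.0000 + ω·0.3920 = 1.1096

(-3.2400, 1.1096)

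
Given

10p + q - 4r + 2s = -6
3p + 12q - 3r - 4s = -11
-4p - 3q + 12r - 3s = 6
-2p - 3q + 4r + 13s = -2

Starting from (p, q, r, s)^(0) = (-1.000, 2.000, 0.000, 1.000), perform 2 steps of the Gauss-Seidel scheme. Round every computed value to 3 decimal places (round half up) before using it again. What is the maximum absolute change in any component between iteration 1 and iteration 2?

0.664

Iteration 1:
  p = (-6 - (1)·2.000 - (-4)·0.000 - (2)·1.000) / (10) = -1.000
  q = (-11 - (3)·-1.000 - (-3)·0.000 - (-4)·1.000) / (12) = -0.333
  r = (6 - (-4)·-1.000 - (-3)·-0.333 - (-3)·1.000) / (12) = 0.333
  s = (-2 - (-2)·-1.000 - (-3)·-0.333 - (4)·0.333) / (13) = -0.487
Iteration 2:
  p = (-6 - (1)·-0.333 - (-4)·0.333 - (2)·-0.487) / (10) = -0.336
  q = (-11 - (3)·-0.336 - (-3)·0.333 - (-4)·-0.487) / (12) = -0.912
  r = (6 - (-4)·-0.336 - (-3)·-0.912 - (-3)·-0.487) / (12) = 0.038
  s = (-2 - (-2)·-0.336 - (-3)·-0.912 - (4)·0.038) / (13) = -0.428
Change: (0.664, -0.579, -0.295, 0.059) → max |·| = 0.664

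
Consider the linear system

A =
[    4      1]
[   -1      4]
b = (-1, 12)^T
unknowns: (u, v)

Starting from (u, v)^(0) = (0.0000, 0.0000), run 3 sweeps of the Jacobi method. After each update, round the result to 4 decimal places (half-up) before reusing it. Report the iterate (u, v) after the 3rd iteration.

(-0.9844, 2.7500)

Iteration 1:
  u = (-1 - (1)·0.0000) / (4) = -0.2500
  v = (12 - (-1)·0.0000) / (4) = 3.0000
Iteration 2:
  u = (-1 - (1)·3.0000) / (4) = -1.0000
  v = (12 - (-1)·-0.2500) / (4) = 2.9375
Iteration 3:
  u = (-1 - (1)·2.9375) / (4) = -0.9844
  v = (12 - (-1)·-1.0000) / (4) = 2.7500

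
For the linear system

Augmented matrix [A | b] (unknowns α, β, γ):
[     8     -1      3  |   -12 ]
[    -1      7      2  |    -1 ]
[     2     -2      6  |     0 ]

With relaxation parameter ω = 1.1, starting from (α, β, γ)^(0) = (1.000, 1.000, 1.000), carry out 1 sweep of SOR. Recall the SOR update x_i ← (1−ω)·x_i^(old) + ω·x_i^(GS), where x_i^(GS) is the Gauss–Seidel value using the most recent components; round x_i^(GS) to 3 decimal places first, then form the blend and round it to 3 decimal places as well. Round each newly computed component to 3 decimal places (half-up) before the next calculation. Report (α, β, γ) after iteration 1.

Iteration 1:
  α: GS value = (-12 - (-1)·1.000 - (3)·1.000) / (8) = -1.750;  α ← (1−ω)·1.000 + ω·-1.750 = -2.025
  β: GS value = (-1 - (-1)·-2.025 - (2)·1.000) / (7) = -0.718;  β ← (1−ω)·1.000 + ω·-0.718 = -0.890
  γ: GS value = (0 - (2)·-2.025 - (-2)·-0.890) / (6) = 0.378;  γ ← (1−ω)·1.000 + ω·0.378 = 0.316

(-2.025, -0.890, 0.316)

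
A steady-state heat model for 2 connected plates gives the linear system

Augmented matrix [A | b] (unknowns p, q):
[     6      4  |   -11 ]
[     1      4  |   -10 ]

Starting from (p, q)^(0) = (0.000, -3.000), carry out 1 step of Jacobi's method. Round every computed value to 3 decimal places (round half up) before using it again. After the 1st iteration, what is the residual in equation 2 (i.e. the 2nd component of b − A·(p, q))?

Iteration 1:
  p = (-11 - (4)·-3.000) / (6) = 0.167
  q = (-10 - (1)·0.000) / (4) = -2.500
Residual b − A·x = (-2.002, -0.167)

-0.167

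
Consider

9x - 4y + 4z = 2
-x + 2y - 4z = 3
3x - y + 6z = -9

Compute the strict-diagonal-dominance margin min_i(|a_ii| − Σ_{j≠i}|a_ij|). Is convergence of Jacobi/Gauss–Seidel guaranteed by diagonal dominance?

row 1: |9| − (4+4) = 1
row 2: |2| − (1+4) = -3
row 3: |6| − (3+1) = 2
minimum over rows = -3 → not strictly diagonally dominant

-3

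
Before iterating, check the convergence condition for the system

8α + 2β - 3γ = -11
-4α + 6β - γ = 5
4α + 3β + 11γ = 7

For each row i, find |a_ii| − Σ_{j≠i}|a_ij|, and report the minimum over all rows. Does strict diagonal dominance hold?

1

row 1: |8| − (2+3) = 3
row 2: |6| − (4+1) = 1
row 3: |11| − (4+3) = 4
minimum over rows = 1 → strictly diagonally dominant (convergence guaranteed)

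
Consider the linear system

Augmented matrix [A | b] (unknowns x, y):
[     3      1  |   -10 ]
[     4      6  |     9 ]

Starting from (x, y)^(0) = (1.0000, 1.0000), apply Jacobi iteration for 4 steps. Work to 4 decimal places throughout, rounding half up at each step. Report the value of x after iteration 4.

Iteration 1:
  x = (-10 - (1)·1.0000) / (3) = -3.6667
  y = (9 - (4)·1.0000) / (6) = 0.8333
Iteration 2:
  x = (-10 - (1)·0.8333) / (3) = -3.6111
  y = (9 - (4)·-3.6667) / (6) = 3.9445
Iteration 3:
  x = (-10 - (1)·3.9445) / (3) = -4.6482
  y = (9 - (4)·-3.6111) / (6) = 3.9074
Iteration 4:
  x = (-10 - (1)·3.9074) / (3) = -4.6358
  y = (9 - (4)·-4.6482) / (6) = 4.5988

-4.6358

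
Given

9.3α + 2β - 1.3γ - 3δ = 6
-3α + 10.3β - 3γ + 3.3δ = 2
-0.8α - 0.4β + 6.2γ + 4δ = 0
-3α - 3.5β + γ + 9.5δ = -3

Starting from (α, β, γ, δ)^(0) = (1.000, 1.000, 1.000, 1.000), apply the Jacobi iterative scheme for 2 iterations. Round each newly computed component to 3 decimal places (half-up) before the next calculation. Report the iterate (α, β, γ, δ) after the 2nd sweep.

Iteration 1:
  α = (6 - (2)·1.000 - (-1.3)·1.000 - (-3)·1.000) / (9.3) = 0.892
  β = (2 - (-3)·1.000 - (-3)·1.000 - (3.3)·1.000) / (10.3) = 0.456
  γ = (0 - (-0.8)·1.000 - (-0.4)·1.000 - (4)·1.000) / (6.2) = -0.452
  δ = (-3 - (-3)·1.000 - (-3.5)·1.000 - (1)·1.000) / (9.5) = 0.263
Iteration 2:
  α = (6 - (2)·0.456 - (-1.3)·-0.452 - (-3)·0.263) / (9.3) = 0.569
  β = (2 - (-3)·0.892 - (-3)·-0.452 - (3.3)·0.263) / (10.3) = 0.238
  γ = (0 - (-0.8)·0.892 - (-0.4)·0.456 - (4)·0.263) / (6.2) = -0.025
  δ = (-3 - (-3)·0.892 - (-3.5)·0.456 - (1)·-0.452) / (9.5) = 0.181

(0.569, 0.238, -0.025, 0.181)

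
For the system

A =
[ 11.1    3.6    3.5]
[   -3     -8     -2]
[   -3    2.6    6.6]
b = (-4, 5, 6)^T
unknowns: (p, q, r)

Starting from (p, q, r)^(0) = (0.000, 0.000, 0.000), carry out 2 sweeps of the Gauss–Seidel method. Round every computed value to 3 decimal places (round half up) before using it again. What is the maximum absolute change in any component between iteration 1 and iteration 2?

Iteration 1:
  p = (-4 - (3.6)·0.000 - (3.5)·0.000) / (11.1) = -0.360
  q = (5 - (-3)·-0.360 - (-2)·0.000) / (-8) = -0.490
  r = (6 - (-3)·-0.360 - (2.6)·-0.490) / (6.6) = 0.938
Iteration 2:
  p = (-4 - (3.6)·-0.490 - (3.5)·0.938) / (11.1) = -0.497
  q = (5 - (-3)·-0.497 - (-2)·0.938) / (-8) = -0.673
  r = (6 - (-3)·-0.497 - (2.6)·-0.673) / (6.6) = 0.948
Change: (-0.137, -0.183, 0.010) → max |·| = 0.183

0.183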